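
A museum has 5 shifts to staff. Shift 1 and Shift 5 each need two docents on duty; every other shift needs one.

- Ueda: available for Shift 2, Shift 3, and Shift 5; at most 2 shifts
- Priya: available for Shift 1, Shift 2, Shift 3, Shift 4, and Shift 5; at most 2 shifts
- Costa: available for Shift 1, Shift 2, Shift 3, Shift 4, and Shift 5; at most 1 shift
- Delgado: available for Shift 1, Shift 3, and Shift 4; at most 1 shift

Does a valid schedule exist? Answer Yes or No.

No

Shifts {Shift 1, Shift 2, Shift 3, Shift 4, Shift 5} need 7 worker-slots in total, but the docents available for any of those shifts (Ueda, Priya, Costa, and Delgado) can supply at most 6 among them. So no valid schedule exists.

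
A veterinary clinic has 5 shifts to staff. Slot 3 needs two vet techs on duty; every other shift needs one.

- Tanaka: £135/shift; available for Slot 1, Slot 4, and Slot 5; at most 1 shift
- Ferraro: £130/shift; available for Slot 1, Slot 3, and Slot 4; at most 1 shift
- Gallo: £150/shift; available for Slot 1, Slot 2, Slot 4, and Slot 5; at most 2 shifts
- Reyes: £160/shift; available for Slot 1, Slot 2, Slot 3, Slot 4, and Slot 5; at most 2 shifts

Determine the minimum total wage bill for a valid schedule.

Slot 3 can only be covered by Ferraro and Reyes, so that assignment is forced.
Picking the cheapest available vet tech for each shift independently would cost £835, but that ignores the shift limits.
An optimal schedule: Slot 1→Gallo, Slot 2→Gallo, Slot 3→Ferraro+Reyes, Slot 4→Reyes, Slot 5→Tanaka.
Total: 150 + 150 + 130 + 160 + 160 + 135 = £885.

£885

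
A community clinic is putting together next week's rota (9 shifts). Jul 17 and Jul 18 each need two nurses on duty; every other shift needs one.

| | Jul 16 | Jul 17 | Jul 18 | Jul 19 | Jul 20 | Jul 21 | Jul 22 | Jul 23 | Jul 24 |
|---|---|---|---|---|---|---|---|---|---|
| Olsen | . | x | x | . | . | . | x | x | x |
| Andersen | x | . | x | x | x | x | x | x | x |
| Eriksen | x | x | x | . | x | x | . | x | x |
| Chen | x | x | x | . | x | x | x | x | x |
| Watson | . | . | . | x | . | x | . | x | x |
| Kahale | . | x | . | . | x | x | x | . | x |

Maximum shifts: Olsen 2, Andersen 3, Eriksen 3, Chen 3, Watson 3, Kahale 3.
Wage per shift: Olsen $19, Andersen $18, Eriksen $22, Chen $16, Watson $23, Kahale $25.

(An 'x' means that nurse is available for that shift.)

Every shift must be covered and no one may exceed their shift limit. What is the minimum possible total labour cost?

Picking the cheapest available nurse for each shift independently would cost $183, but that ignores the shift limits.
An optimal schedule: Jul 16→Andersen, Jul 17→Eriksen+Chen, Jul 18→Eriksen+Chen, Jul 19→Andersen, Jul 20→Andersen, Jul 21→Eriksen, Jul 22→Olsen, Jul 23→Olsen, Jul 24→Chen.
Total: 18 + 22 + 16 + 22 + 16 + 18 + 18 + 22 + 19 + 19 + 16 = $206.

$206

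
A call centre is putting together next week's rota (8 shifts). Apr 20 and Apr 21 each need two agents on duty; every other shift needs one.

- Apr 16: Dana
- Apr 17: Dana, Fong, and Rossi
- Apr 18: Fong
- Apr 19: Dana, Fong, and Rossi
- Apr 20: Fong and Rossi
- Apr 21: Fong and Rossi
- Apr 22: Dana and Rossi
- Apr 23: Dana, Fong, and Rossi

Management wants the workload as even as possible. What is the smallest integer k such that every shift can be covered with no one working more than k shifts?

4

With 3 agents and 10 worker-slots to fill, someone must work at least ⌈10/3⌉ = 4 shifts, so k ≥ 4.
k = 4 works: Apr 16→Dana, Apr 17→Dana, Apr 18→Fong, Apr 19→Dana, Apr 20→Fong+Rossi, Apr 21→Fong+Rossi, Apr 22→Dana, Apr 23→Fong.
Loads: Dana 4, Fong 4, Rossi 2 — all ≤ 4.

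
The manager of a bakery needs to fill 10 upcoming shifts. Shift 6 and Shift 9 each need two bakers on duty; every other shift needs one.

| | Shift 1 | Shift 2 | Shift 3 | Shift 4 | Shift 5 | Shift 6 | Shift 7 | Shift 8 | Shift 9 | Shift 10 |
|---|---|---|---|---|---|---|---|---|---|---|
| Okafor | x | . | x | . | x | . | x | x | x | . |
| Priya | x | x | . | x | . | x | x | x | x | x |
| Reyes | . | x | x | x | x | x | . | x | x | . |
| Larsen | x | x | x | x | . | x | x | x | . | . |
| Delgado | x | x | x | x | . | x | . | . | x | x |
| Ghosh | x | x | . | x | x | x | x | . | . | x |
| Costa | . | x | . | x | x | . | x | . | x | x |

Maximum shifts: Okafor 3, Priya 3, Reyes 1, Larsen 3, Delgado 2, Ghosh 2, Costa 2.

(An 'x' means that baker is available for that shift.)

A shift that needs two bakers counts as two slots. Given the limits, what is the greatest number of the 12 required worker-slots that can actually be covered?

12

Total capacity across all bakers is 3+3+1+3+2+2+2 = 16, and 12 slots are needed, so at most 12 can be filled.
An assignment achieving 12: Shift 1→Priya, Shift 2→Larsen, Shift 3→Okafor, Shift 4→Larsen, Shift 5→Okafor, Shift 6→Priya+Reyes, Shift 7→Larsen, Shift 8→Okafor, Shift 9→Delgado+Costa, Shift 10→Priya.
Loads: Okafor 3/3, Priya 3/3, Reyes 1/1, Larsen 3/3, Delgado 1/2, Ghosh 0/2, Costa 1/2.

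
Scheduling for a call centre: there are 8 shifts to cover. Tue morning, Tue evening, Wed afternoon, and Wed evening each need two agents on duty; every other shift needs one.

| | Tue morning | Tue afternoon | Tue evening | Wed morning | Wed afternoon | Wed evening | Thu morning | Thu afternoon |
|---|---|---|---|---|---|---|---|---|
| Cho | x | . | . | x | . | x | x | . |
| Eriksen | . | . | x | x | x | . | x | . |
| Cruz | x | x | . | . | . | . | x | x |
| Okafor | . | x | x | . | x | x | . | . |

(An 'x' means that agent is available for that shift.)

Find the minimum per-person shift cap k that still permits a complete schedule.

3

With 4 agents and 12 worker-slots to fill, someone must work at least ⌈12/4⌉ = 3 shifts, so k ≥ 3.
k = 3 works: Tue morning→Cho+Cruz, Tue afternoon→Cruz, Tue evening→Eriksen+Okafor, Wed morning→Cho, Wed afternoon→Eriksen+Okafor, Wed evening→Cho+Okafor, Thu morning→Eriksen, Thu afternoon→Cruz.
Loads: Cho 3, Eriksen 3, Cruz 3, Okafor 3 — all ≤ 3.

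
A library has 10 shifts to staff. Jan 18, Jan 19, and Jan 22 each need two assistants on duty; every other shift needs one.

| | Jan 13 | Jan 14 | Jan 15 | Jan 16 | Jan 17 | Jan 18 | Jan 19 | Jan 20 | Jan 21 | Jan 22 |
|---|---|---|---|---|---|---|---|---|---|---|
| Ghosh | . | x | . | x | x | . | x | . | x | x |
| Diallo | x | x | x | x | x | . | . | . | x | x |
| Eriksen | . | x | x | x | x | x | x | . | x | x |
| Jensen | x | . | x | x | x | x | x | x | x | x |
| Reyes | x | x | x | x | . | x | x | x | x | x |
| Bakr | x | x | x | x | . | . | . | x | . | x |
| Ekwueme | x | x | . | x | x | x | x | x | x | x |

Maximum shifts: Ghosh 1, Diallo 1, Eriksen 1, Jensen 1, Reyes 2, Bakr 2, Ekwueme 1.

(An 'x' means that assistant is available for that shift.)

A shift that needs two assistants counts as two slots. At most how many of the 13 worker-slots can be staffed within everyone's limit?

Total capacity across all assistants is 1+1+1+1+2+2+1 = 9, and 13 slots are needed, so at most 9 can be filled.
An assignment achieving 9: Jan 13→Diallo, Jan 14→Bakr, Jan 15→Reyes, Jan 16→Bakr, Jan 17→Ghosh, Jan 18→Eriksen+Jensen, Jan 19→Ekwueme, Jan 20→Reyes.
Loads: Ghosh 1/1, Diallo 1/1, Eriksen 1/1, Jensen 1/1, Reyes 2/2, Bakr 2/2, Ekwueme 1/1.

9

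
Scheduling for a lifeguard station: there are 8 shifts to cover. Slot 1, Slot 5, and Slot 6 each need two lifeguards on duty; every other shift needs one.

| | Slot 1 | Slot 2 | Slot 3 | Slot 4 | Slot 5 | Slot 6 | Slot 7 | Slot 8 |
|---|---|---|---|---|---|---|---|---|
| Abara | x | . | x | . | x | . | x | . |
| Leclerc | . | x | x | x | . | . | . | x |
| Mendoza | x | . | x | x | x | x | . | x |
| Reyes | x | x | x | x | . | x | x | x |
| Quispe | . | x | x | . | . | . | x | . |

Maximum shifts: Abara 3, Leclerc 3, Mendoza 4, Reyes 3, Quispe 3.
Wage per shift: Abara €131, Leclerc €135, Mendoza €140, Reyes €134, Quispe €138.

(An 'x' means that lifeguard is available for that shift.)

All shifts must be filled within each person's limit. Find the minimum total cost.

€1480

Slot 5 can only be covered by Abara and Mendoza, so that assignment is forced.
Slot 6 can only be covered by Mendoza and Reyes, so that assignment is forced.
Picking the cheapest available lifeguard for each shift independently would cost €1474, but that ignores the shift limits.
An optimal schedule: Slot 1→Abara+Reyes, Slot 2→Reyes, Slot 3→Leclerc, Slot 4→Leclerc, Slot 5→Abara+Mendoza, Slot 6→Reyes+Mendoza, Slot 7→Abara, Slot 8→Leclerc.
Total: 131 + 134 + 134 + 135 + 135 + 131 + 140 + 134 + 140 + 131 + 135 = €1480.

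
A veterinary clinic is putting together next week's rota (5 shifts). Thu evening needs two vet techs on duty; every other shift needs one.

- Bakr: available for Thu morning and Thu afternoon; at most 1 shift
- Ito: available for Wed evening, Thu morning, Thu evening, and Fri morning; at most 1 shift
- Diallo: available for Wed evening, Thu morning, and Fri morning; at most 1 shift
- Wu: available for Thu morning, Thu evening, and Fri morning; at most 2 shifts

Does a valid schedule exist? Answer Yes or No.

No

Shifts {Wed evening, Thu morning, Thu afternoon, Thu evening, Fri morning} need 6 worker-slots in total, but the vet techs available for any of those shifts (Bakr, Ito, Diallo, and Wu) can supply at most 5 among them. So no valid schedule exists.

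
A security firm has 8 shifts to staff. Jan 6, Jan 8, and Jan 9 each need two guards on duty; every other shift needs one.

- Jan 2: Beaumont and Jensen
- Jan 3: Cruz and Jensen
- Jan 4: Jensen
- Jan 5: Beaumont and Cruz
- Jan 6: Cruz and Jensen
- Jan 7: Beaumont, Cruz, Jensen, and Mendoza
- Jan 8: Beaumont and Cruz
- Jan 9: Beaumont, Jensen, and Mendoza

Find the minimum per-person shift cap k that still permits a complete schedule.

With 4 guards and 11 worker-slots to fill, someone must work at least ⌈11/4⌉ = 3 shifts, so k ≥ 3.
k = 3 works: Jan 2→Beaumont, Jan 3→Cruz, Jan 4→Jensen, Jan 5→Beaumont, Jan 6→Cruz+Jensen, Jan 7→Mendoza, Jan 8→Beaumont+Cruz, Jan 9→Jensen+Mendoza.
Loads: Beaumont 3, Cruz 3, Jensen 3, Mendoza 2 — all ≤ 3.

3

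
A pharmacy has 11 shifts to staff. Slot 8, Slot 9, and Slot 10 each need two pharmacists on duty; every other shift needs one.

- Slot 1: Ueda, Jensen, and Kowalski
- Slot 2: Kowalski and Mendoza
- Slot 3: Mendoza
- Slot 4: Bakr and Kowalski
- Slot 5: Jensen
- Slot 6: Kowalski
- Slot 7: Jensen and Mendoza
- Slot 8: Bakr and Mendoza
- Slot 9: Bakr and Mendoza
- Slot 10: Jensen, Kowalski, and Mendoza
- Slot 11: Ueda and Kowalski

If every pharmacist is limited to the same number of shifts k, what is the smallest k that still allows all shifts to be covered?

With 5 pharmacists and 14 worker-slots to fill, someone must work at least ⌈14/5⌉ = 3 shifts, so k ≥ 3.
k = 3 works: Slot 1→Ueda, Slot 2→Kowalski, Slot 3→Mendoza, Slot 4→Bakr, Slot 5→Jensen, Slot 6→Kowalski, Slot 7→Jensen, Slot 8→Bakr+Mendoza, Slot 9→Bakr+Mendoza, Slot 10→Jensen+Kowalski, Slot 11→Ueda.
Loads: Ueda 2, Jensen 3, Bakr 3, Kowalski 3, Mendoza 3 — all ≤ 3.

3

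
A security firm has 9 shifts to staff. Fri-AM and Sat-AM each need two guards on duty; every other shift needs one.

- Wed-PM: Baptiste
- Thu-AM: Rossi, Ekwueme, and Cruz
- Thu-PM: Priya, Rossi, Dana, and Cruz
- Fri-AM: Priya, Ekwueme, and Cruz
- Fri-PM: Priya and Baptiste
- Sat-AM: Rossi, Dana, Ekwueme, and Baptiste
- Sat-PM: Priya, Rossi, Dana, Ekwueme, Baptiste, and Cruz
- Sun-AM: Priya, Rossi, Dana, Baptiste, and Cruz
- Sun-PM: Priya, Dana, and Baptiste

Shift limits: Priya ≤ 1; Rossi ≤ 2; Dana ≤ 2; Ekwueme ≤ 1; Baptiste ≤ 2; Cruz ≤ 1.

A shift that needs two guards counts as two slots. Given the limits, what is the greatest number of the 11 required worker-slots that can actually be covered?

Total capacity across all guards is 1+2+2+1+2+1 = 9, and 11 slots are needed, so at most 9 can be filled.
An assignment achieving 9: Wed-PM→Baptiste, Thu-AM→Rossi, Thu-PM→Rossi, Fri-AM→Ekwueme+Cruz, Fri-PM→Priya, Sat-AM→Dana+Baptiste, Sun-PM→Dana.
Loads: Priya 1/1, Rossi 2/2, Dana 2/2, Ekwueme 1/1, Baptiste 2/2, Cruz 1/1.

9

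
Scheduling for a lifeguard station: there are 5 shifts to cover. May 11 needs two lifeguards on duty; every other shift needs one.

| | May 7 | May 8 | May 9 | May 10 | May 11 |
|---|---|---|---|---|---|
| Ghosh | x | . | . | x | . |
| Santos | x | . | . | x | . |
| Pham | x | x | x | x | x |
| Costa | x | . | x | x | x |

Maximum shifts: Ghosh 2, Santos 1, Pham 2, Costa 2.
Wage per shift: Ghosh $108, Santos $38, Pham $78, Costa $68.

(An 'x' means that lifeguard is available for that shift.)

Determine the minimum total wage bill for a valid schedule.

$438

May 8 can only be covered by Pham, so that assignment is forced.
May 11 can only be covered by Pham and Costa, so that assignment is forced.
Picking the cheapest available lifeguard for each shift independently would cost $368, but that ignores the shift limits.
An optimal schedule: May 7→Santos, May 8→Pham, May 9→Costa, May 10→Ghosh, May 11→Costa+Pham.
Total: 38 + 78 + 68 + 108 + 68 + 78 = $438.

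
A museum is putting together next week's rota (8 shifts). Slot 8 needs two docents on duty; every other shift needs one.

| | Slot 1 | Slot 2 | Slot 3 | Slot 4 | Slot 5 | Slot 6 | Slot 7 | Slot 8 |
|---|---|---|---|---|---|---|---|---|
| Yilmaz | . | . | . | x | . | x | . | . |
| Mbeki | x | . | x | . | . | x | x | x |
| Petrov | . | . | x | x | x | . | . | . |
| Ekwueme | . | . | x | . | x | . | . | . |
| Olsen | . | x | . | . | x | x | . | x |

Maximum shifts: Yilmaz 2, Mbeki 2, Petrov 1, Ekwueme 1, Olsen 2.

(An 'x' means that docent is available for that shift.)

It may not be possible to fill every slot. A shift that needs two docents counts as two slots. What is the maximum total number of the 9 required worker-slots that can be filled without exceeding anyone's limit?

Total capacity across all docents is 2+2+1+1+2 = 8, and 9 slots are needed, so at most 8 can be filled.
An assignment achieving 8: Slot 1→Mbeki, Slot 2→Olsen, Slot 3→Petrov, Slot 4→Yilmaz, Slot 5→Ekwueme, Slot 6→Yilmaz, Slot 7→Mbeki, Slot 8→Olsen.
Loads: Yilmaz 2/2, Mbeki 2/2, Petrov 1/1, Ekwueme 1/1, Olsen 2/2.

8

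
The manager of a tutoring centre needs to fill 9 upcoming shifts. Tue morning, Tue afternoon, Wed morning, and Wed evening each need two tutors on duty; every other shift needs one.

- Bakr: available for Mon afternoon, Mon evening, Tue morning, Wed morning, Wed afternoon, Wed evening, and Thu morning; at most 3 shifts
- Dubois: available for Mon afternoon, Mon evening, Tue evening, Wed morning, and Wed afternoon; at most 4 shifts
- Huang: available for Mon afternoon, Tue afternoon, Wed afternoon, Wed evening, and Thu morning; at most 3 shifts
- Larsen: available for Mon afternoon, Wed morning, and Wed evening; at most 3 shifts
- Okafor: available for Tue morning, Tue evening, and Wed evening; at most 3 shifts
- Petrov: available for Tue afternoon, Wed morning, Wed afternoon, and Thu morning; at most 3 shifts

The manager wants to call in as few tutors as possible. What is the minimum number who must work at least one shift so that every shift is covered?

13 slots to fill and no one can take more than 4, so at least ⌈13/4⌉ = 4 tutors are needed.
No set of 4 tutors can cover every shift (each such set leaves at least one shift with no one available or exceeds a cap).
Bakr, Dubois, Huang, Okafor, and Petrov alone can cover everything: Mon afternoon→Bakr, Mon evening→Bakr, Tue morning→Bakr+Okafor, Tue afternoon→Huang+Petrov, Tue evening→Dubois, Wed morning→Dubois+Petrov, Wed afternoon→Dubois, Wed evening→Huang+Okafor, Thu morning→Huang.

5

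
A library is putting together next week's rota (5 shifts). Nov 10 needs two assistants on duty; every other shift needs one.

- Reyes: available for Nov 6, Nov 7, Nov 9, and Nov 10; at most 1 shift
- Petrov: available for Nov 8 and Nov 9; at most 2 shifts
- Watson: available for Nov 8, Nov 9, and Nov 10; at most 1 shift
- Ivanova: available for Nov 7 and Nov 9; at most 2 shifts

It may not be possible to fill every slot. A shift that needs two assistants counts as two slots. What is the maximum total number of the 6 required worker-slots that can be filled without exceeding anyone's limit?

5

Total capacity across all assistants is 1+2+1+2 = 6, and 6 slots are needed, so at most 6 can be filled.
Shifts {Nov 6, Nov 10} need 3 slots but only Reyes and Watson are available for them, supplying at most 2 — so at least 1 slot must go unfilled.
An assignment achieving 5: Nov 6→Reyes, Nov 7→Ivanova, Nov 8→Petrov, Nov 9→Petrov, Nov 10→Watson.
Loads: Reyes 1/1, Petrov 2/2, Watson 1/1, Ivanova 1/2.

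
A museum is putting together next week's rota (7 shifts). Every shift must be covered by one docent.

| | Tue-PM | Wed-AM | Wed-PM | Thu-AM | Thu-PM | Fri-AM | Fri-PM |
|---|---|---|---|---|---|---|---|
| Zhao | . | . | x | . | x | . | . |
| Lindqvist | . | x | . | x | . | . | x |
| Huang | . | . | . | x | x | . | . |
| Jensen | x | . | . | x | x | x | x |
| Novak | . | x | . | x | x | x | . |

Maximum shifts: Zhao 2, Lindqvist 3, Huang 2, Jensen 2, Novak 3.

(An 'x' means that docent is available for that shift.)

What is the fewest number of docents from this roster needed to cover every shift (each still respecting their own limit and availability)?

7 slots to fill and no one can take more than 3, so at least ⌈7/3⌉ = 3 docents are needed.
Zhao, Lindqvist, and Jensen alone can cover everything: Tue-PM→Jensen, Wed-AM→Lindqvist, Wed-PM→Zhao, Thu-AM→Lindqvist, Thu-PM→Zhao, Fri-AM→Jensen, Fri-PM→Lindqvist.

3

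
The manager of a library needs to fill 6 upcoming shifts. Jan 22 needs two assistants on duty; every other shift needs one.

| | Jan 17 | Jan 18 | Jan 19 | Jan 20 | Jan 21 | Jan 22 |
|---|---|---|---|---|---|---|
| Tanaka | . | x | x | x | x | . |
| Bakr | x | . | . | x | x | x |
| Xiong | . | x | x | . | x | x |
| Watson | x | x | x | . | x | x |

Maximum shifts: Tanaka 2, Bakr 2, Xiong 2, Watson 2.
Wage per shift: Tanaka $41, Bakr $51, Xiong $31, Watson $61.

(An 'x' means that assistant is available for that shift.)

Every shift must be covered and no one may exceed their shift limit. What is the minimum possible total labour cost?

Picking the cheapest available assistant for each shift independently would cost $267, but that ignores the shift limits.
An optimal schedule: Jan 17→Bakr, Jan 18→Tanaka, Jan 19→Xiong, Jan 20→Tanaka, Jan 21→Watson, Jan 22→Bakr+Xiong.
Total: 51 + 41 + 31 + 41 + 61 + 51 + 31 = $307.

$307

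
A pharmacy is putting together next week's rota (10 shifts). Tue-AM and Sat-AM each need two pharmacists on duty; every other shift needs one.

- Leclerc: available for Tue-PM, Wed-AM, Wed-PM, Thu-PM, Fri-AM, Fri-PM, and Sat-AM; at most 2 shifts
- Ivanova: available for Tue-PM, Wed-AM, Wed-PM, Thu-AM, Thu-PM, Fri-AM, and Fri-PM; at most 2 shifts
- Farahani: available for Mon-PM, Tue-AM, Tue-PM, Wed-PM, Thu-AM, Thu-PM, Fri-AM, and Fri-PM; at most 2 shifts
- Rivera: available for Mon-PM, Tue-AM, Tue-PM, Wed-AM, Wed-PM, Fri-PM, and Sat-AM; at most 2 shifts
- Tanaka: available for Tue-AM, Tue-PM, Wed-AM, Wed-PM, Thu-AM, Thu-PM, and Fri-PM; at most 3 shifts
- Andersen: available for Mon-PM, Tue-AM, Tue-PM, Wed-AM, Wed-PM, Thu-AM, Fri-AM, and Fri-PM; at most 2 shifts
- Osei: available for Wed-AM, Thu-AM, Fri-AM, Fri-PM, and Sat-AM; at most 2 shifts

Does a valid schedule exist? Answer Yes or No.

Yes

One valid schedule: Mon-PM→Farahani, Tue-AM→Farahani+Rivera, Tue-PM→Tanaka, Wed-AM→Tanaka, Wed-PM→Tanaka, Thu-AM→Ivanova, Thu-PM→Leclerc, Fri-AM→Ivanova, Fri-PM→Andersen, Sat-AM→Leclerc+Rivera.
Loads: Leclerc 2/2, Ivanova 2/2, Farahani 2/2, Rivera 2/2, Tanaka 3/3, Andersen 1/2, Osei 0/2 — all within limits.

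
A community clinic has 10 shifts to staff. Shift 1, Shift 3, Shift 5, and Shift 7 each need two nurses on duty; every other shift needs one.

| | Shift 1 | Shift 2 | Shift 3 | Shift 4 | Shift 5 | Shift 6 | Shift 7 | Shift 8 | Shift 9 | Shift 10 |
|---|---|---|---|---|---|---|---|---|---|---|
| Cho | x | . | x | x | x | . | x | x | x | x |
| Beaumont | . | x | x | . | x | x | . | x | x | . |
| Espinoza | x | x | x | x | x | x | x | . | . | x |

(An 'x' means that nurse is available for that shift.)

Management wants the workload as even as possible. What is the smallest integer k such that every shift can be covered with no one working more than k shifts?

With 3 nurses and 14 worker-slots to fill, someone must work at least ⌈14/3⌉ = 5 shifts, so k ≥ 5.
k = 5 works: Shift 1→Cho+Espinoza, Shift 2→Beaumont, Shift 3→Beaumont+Espinoza, Shift 4→Cho, Shift 5→Beaumont+Espinoza, Shift 6→Beaumont, Shift 7→Cho+Espinoza, Shift 8→Cho, Shift 9→Cho, Shift 10→Espinoza.
Loads: Cho 5, Beaumont 4, Espinoza 5 — all ≤ 5.

5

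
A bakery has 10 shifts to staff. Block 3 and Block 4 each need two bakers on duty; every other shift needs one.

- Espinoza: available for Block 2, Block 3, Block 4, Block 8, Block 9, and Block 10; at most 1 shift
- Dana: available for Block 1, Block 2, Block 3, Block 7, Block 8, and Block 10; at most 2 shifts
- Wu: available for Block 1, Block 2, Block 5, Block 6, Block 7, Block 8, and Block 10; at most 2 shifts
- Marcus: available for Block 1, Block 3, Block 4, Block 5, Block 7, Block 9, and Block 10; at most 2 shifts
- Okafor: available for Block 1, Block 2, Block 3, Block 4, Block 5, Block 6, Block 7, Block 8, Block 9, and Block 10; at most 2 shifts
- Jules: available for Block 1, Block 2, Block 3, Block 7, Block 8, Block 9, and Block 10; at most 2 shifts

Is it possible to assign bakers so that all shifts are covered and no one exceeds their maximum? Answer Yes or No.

Total capacity is 1+2+2+2+2+2 = 11 but 12 worker-slots are needed — infeasible.

No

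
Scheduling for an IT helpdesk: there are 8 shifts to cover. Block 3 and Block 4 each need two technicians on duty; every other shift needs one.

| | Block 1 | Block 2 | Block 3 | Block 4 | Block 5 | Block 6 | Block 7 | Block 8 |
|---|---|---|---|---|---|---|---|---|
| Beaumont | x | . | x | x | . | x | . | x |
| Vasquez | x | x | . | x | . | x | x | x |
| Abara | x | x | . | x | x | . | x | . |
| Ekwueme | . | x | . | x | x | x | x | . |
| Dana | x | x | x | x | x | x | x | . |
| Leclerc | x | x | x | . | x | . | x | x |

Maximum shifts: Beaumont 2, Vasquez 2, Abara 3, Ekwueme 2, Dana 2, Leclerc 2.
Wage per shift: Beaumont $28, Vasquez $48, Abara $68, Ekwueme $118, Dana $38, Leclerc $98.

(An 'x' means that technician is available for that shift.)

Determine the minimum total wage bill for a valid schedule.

$530

Picking the cheapest available technician for each shift independently would cost $330, but that ignores the shift limits.
An optimal schedule: Block 1→Abara, Block 2→Abara, Block 3→Beaumont+Dana, Block 4→Vasquez+Abara, Block 5→Dana, Block 6→Vasquez, Block 7→Leclerc, Block 8→Beaumont.
Total: 68 + 68 + 28 + 38 + 48 + 68 + 38 + 48 + 98 + 28 = $530.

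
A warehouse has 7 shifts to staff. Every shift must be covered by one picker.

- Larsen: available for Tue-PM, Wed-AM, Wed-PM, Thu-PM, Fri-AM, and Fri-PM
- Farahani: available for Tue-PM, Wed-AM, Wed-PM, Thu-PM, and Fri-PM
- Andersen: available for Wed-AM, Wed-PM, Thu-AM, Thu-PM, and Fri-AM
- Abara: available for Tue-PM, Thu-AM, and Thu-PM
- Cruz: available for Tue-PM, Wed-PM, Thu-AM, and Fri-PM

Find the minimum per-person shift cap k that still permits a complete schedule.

2

With 5 pickers and 7 worker-slots to fill, someone must work at least ⌈7/5⌉ = 2 shifts, so k ≥ 2.
k = 2 works: Tue-PM→Farahani, Wed-AM→Larsen, Wed-PM→Andersen, Thu-AM→Andersen, Thu-PM→Abara, Fri-AM→Larsen, Fri-PM→Farahani.
Loads: Larsen 2, Farahani 2, Andersen 2, Abara 1, Cruz 0 — all ≤ 2.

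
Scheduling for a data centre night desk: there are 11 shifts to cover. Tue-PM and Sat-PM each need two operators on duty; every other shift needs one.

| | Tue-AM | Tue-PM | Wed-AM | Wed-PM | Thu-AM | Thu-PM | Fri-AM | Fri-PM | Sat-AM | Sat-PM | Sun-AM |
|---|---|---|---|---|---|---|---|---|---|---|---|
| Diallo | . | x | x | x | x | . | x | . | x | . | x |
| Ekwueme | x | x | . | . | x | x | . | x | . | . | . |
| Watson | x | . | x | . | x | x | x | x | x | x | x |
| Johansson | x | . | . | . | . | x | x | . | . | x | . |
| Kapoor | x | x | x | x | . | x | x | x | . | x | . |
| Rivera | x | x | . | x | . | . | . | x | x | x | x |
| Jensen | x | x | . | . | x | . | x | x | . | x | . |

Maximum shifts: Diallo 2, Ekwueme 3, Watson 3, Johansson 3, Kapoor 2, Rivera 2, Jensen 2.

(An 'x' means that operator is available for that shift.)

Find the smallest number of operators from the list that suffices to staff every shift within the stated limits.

5

13 slots to fill and no one can take more than 3, so at least ⌈13/3⌉ = 5 operators are needed.
Diallo, Ekwueme, Watson, Johansson, and Kapoor alone can cover everything: Tue-AM→Johansson, Tue-PM→Ekwueme+Kapoor, Wed-AM→Watson, Wed-PM→Diallo, Thu-AM→Ekwueme, Thu-PM→Johansson, Fri-AM→Kapoor, Fri-PM→Ekwueme, Sat-AM→Diallo, Sat-PM→Watson+Johansson, Sun-AM→Watson.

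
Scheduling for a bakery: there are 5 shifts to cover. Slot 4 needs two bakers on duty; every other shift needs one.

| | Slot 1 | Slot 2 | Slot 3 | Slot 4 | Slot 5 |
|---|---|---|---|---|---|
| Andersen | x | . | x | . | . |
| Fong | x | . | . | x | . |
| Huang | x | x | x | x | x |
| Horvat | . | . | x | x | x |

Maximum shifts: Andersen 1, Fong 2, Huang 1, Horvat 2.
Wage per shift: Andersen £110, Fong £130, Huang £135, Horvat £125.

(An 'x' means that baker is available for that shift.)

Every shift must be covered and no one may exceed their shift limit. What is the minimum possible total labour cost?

Slot 2 can only be covered by Huang, so that assignment is forced.
Picking the cheapest available baker for each shift independently would cost £735, but that ignores the shift limits.
An optimal schedule: Slot 1→Fong, Slot 2→Huang, Slot 3→Andersen, Slot 4→Fong+Horvat, Slot 5→Horvat.
Total: 130 + 135 + 110 + 130 + 125 + 125 = £755.

£755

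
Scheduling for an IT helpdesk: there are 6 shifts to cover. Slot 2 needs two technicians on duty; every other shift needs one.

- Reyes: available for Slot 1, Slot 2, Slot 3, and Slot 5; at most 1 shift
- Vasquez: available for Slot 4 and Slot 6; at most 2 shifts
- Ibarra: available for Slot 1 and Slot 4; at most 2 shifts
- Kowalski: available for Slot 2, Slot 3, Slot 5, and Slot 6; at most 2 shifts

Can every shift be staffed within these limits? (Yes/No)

Total capacity is 7 and 7 slots are needed, so capacity alone doesn't rule it out.
Shifts {Slot 2, Slot 3, Slot 5} need 4 worker-slots in total, but the technicians available for any of those shifts (Reyes and Kowalski) can supply at most 3 among them. So no valid schedule exists.

No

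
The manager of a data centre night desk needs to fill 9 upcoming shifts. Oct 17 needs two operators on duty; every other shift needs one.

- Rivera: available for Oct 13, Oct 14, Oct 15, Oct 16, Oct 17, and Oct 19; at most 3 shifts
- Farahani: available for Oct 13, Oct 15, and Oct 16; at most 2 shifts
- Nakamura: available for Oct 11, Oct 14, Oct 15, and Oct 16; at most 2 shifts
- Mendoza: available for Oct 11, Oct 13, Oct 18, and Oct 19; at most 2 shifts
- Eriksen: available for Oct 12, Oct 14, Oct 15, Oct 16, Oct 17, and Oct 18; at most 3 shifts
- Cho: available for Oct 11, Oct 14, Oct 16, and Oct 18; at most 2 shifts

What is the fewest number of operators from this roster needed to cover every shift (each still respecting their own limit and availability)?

10 slots to fill and no one can take more than 3, so at least ⌈10/3⌉ = 4 operators are needed.
Rivera, Farahani, Nakamura, and Eriksen alone can cover everything: Oct 11→Nakamura, Oct 12→Eriksen, Oct 13→Rivera, Oct 14→Nakamura, Oct 15→Farahani, Oct 16→Farahani, Oct 17→Rivera+Eriksen, Oct 18→Eriksen, Oct 19→Rivera.

4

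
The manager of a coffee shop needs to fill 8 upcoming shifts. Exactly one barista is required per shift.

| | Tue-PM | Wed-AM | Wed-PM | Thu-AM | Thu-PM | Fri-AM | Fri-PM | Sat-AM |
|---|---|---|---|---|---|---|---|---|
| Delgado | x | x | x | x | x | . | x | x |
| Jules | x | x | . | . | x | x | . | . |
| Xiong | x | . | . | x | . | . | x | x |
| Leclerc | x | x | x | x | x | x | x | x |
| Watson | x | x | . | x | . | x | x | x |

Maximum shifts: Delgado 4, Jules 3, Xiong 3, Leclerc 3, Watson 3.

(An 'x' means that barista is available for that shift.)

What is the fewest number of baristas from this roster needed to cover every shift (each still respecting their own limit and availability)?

3

8 slots to fill and no one can take more than 4, so at least ⌈8/4⌉ = 2 baristas are needed.
Any 2 baristas together have capacity at most 4+3 = 7 < 8 slots, so 2 can never suffice.
Delgado, Jules, and Xiong alone can cover everything: Tue-PM→Jules, Wed-AM→Delgado, Wed-PM→Delgado, Thu-AM→Delgado, Thu-PM→Delgado, Fri-AM→Jules, Fri-PM→Xiong, Sat-AM→Xiong.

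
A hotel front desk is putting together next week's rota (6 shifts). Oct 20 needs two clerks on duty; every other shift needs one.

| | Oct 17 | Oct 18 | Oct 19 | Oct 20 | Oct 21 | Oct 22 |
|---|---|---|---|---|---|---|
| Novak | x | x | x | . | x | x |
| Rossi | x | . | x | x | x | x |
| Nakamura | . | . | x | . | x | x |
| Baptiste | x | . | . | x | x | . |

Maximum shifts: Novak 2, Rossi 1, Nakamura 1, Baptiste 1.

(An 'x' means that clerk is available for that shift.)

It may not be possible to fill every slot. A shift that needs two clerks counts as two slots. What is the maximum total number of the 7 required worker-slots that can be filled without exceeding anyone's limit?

5

Total capacity across all clerks is 2+1+1+1 = 5, and 7 slots are needed, so at most 5 can be filled.
An assignment achieving 5: Oct 17→Novak, Oct 18→Novak, Oct 19→Nakamura, Oct 20→Rossi+Baptiste.
Loads: Novak 2/2, Rossi 1/1, Nakamura 1/1, Baptiste 1/1.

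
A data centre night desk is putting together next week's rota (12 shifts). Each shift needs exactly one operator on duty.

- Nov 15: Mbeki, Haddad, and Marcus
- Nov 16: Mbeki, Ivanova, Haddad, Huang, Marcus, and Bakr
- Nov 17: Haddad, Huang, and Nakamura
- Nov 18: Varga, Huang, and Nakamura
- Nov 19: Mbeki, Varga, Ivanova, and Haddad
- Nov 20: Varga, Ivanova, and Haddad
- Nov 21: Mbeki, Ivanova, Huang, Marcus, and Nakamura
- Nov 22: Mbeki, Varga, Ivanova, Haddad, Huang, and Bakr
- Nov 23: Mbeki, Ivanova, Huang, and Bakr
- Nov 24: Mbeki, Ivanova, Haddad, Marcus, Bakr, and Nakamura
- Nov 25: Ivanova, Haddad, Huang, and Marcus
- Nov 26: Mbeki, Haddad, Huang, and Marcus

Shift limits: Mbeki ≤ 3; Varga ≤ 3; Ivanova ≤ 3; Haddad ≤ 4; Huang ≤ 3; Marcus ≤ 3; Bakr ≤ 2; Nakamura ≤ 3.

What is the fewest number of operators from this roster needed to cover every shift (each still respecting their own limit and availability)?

12 slots to fill and no one can take more than 4, so at least ⌈12/4⌉ = 3 operators are needed.
Any 3 operators together have capacity at most 4+3+3 = 10 < 12 slots, so 3 can never suffice.
Mbeki, Varga, Ivanova, and Haddad alone can cover everything: Nov 15→Mbeki, Nov 16→Ivanova, Nov 17→Haddad, Nov 18→Varga, Nov 19→Varga, Nov 20→Varga, Nov 21→Mbeki, Nov 22→Haddad, Nov 23→Mbeki, Nov 24→Ivanova, Nov 25→Ivanova, Nov 26→Haddad.

4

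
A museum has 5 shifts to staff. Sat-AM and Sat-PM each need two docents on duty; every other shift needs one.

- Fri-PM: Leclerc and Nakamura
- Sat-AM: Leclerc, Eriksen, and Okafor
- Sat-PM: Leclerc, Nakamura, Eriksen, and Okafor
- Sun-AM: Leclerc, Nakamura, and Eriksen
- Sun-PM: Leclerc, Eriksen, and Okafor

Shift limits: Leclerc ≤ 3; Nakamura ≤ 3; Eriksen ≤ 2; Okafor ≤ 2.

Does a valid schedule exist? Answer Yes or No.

One valid schedule: Fri-PM→Leclerc, Sat-AM→Leclerc+Eriksen, Sat-PM→Nakamura+Okafor, Sun-AM→Leclerc, Sun-PM→Eriksen.
Loads: Leclerc 3/3, Nakamura 1/3, Eriksen 2/2, Okafor 1/2 — all within limits.

Yes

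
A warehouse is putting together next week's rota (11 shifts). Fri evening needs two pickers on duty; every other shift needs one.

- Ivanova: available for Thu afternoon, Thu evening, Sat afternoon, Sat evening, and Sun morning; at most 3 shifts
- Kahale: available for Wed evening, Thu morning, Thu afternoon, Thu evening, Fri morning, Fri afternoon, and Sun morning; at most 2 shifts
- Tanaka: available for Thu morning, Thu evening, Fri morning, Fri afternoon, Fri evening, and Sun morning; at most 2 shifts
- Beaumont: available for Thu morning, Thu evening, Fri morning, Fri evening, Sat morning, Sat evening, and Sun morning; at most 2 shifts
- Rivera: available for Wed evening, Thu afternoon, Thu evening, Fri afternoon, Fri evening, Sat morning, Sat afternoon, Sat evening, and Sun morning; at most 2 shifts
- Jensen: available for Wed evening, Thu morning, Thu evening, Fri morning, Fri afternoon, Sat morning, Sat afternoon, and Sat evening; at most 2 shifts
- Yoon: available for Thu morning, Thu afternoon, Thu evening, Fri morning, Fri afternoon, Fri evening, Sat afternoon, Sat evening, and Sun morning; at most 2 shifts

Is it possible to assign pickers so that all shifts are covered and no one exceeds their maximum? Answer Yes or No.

Yes

One valid schedule: Wed evening→Kahale, Thu morning→Kahale, Thu afternoon→Ivanova, Thu evening→Jensen, Fri morning→Tanaka, Fri afternoon→Tanaka, Fri evening→Beaumont+Rivera, Sat morning→Beaumont, Sat afternoon→Ivanova, Sat evening→Ivanova, Sun morning→Rivera.
Loads: Ivanova 3/3, Kahale 2/2, Tanaka 2/2, Beaumont 2/2, Rivera 2/2, Jensen 1/2, Yoon 0/2 — all within limits.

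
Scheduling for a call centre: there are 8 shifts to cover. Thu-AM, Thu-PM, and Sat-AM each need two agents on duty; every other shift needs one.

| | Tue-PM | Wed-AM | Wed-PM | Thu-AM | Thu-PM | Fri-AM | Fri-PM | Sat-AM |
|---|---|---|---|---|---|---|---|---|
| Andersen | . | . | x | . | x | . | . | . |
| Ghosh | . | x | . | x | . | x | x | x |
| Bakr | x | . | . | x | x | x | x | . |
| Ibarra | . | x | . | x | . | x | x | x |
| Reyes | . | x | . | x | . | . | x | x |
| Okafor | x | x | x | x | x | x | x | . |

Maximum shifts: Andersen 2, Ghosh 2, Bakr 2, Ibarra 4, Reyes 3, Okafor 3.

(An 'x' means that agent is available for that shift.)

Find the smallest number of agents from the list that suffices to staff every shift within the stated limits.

11 slots to fill and no one can take more than 4, so at least ⌈11/4⌉ = 3 agents are needed.
Any 3 agents together have capacity at most 4+3+3 = 10 < 11 slots, so 3 can never suffice.
Andersen, Ghosh, Ibarra, and Okafor alone can cover everything: Tue-PM→Okafor, Wed-AM→Ghosh, Wed-PM→Andersen, Thu-AM→Ibarra+Okafor, Thu-PM→Andersen+Okafor, Fri-AM→Ibarra, Fri-PM→Ibarra, Sat-AM→Ghosh+Ibarra.

4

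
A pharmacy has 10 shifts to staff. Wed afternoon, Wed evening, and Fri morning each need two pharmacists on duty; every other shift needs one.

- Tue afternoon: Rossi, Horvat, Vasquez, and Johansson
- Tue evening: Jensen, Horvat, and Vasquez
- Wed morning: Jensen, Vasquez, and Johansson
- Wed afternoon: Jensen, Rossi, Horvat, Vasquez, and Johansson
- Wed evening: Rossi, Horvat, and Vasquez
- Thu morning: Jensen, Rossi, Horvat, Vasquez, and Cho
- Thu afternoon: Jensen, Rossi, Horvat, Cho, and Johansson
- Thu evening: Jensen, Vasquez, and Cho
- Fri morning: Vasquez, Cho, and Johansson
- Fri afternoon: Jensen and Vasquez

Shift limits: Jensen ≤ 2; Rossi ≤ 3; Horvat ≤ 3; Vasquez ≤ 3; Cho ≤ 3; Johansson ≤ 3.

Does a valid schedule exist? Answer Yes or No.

Yes

One valid schedule: Tue afternoon→Rossi, Tue evening→Jensen, Wed morning→Vasquez, Wed afternoon→Horvat+Johansson, Wed evening→Rossi+Horvat, Thu morning→Rossi, Thu afternoon→Horvat, Thu evening→Vasquez, Fri morning→Vasquez+Cho, Fri afternoon→Jensen.
Loads: Jensen 2/2, Rossi 3/3, Horvat 3/3, Vasquez 3/3, Cho 1/3, Johansson 1/3 — all within limits.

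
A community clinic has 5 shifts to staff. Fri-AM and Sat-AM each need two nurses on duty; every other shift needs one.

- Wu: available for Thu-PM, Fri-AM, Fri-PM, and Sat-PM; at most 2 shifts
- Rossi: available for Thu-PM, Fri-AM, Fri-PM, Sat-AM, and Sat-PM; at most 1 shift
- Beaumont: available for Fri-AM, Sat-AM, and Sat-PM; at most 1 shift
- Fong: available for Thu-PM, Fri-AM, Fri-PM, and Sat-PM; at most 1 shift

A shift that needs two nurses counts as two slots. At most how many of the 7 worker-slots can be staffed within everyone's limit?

5

Total capacity across all nurses is 2+1+1+1 = 5, and 7 slots are needed, so at most 5 can be filled.
An assignment achieving 5: Thu-PM→Wu, Fri-AM→Fong, Fri-PM→Wu, Sat-AM→Rossi+Beaumont.
Loads: Wu 2/2, Rossi 1/1, Beaumont 1/1, Fong 1/1.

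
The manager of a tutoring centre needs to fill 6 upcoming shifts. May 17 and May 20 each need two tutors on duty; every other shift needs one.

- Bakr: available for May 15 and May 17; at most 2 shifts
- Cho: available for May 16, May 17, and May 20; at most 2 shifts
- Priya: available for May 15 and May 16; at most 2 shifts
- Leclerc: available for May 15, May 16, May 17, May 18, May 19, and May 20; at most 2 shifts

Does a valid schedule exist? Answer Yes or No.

No

Total capacity is 8 and 8 slots are needed, so capacity alone doesn't rule it out.
Shifts {May 18, May 19, May 20} need 4 worker-slots in total, but the tutors available for any of those shifts (Cho and Leclerc) can supply at most 3 among them. So no valid schedule exists.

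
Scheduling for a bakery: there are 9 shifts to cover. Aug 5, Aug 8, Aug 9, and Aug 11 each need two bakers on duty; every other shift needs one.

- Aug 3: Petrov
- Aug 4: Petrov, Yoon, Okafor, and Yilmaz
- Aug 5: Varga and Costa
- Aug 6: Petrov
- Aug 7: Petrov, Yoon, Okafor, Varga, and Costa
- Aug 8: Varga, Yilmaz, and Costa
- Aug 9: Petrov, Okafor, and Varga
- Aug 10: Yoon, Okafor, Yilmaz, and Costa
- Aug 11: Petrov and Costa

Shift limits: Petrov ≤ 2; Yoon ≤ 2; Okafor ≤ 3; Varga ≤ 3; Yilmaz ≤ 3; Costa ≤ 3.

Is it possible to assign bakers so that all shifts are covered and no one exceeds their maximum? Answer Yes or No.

No

Total capacity is 16 and 13 slots are needed, so capacity alone doesn't rule it out.
Shifts {Aug 3, Aug 6, Aug 11} need 4 worker-slots in total, but the bakers available for any of those shifts (Petrov and Costa) can supply at most 3 among them. So no valid schedule exists.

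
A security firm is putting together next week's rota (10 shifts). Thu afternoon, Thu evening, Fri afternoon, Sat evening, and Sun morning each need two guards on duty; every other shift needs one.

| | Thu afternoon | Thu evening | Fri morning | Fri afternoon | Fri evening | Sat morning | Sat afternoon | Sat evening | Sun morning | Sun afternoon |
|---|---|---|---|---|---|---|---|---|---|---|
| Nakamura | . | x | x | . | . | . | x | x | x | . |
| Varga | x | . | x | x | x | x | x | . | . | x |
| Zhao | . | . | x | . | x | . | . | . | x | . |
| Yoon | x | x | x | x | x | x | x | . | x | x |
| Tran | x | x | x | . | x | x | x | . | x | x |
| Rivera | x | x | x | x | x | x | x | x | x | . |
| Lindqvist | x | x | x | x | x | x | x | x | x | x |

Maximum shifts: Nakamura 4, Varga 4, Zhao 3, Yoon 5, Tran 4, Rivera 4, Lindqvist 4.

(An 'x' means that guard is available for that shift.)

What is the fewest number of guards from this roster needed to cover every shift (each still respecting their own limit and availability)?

4

15 slots to fill and no one can take more than 5, so at least ⌈15/5⌉ = 3 guards are needed.
Any 3 guards together have capacity at most 5+4+4 = 13 < 15 slots, so 3 can never suffice.
Nakamura, Varga, Zhao, and Rivera alone can cover everything: Thu afternoon→Varga+Rivera, Thu evening→Nakamura+Rivera, Fri morning→Zhao, Fri afternoon→Varga+Rivera, Fri evening→Zhao, Sat morning→Varga, Sat afternoon→Nakamura, Sat evening→Nakamura+Rivera, Sun morning→Nakamura+Zhao, Sun afternoon→Varga.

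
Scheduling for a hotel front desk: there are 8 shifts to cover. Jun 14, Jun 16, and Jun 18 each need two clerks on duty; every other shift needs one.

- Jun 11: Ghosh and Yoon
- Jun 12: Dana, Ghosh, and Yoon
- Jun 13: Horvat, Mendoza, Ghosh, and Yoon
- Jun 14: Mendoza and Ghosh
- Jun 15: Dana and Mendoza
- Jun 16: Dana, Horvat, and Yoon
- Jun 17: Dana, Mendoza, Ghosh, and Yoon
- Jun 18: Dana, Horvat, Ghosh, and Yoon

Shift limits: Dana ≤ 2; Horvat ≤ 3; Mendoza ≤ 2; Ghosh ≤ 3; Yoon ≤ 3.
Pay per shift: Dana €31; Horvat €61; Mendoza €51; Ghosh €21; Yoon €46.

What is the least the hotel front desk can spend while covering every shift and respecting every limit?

Jun 14 can only be covered by Mendoza and Ghosh, so that assignment is forced.
Picking the cheapest available clerk for each shift independently would cost €316, but that ignores the shift limits.
An optimal schedule: Jun 11→Ghosh, Jun 12→Ghosh, Jun 13→Yoon, Jun 14→Ghosh+Mendoza, Jun 15→Dana, Jun 16→Dana+Yoon, Jun 17→Mendoza, Jun 18→Yoon+Horvat.
Total: 21 + 21 + 46 + 21 + 51 + 31 + 31 + 46 + 51 + 46 + 61 = €426.

€426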